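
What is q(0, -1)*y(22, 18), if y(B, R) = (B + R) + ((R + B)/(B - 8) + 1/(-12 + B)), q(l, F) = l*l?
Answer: 0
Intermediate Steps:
q(l, F) = l²
y(B, R) = B + R + 1/(-12 + B) + (B + R)/(-8 + B) (y(B, R) = (B + R) + ((B + R)/(-8 + B) + 1/(-12 + B)) = (B + R) + (1/(-12 + B) + (B + R)/(-8 + B)) = B + R + 1/(-12 + B) + (B + R)/(-8 + B))
q(0, -1)*y(22, 18) = 0²*((-8 + 22³ - 19*22² + 84*18 + 85*22 + 18*22² - 19*22*18)/(96 + 22² - 20*22)) = 0*((-8 + 10648 - 19*484 + 1512 + 1870 + 18*484 - 7524)/(96 + 484 - 440)) = 0*((-8 + 10648 - 9196 + 1512 + 1870 + 8712 - 7524)/140) = 0*((1/140)*6014) = 0*(3007/70) = 0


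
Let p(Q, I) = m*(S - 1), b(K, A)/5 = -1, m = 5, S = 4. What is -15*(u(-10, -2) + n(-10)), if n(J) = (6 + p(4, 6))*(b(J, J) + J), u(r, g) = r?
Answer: 4875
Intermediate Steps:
b(K, A) = -5 (b(K, A) = 5*(-1) = -5)
p(Q, I) = 15 (p(Q, I) = 5*(4 - 1) = 5*3 = 15)
n(J) = -105 + 21*J (n(J) = (6 + 15)*(-5 + J) = 21*(-5 + J) = -105 + 21*J)
-15*(u(-10, -2) + n(-10)) = -15*(-10 + (-105 + 21*(-10))) = -15*(-10 + (-105 - 210)) = -15*(-10 - 315) = -15*(-325) = 4875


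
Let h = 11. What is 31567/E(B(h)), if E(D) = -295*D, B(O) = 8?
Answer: -31567/2360 ≈ -13.376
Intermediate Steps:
31567/E(B(h)) = 31567/((-295*8)) = 31567/(-2360) = 31567*(-1/2360) = -31567/2360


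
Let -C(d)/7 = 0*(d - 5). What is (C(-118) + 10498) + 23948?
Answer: 34446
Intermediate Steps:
C(d) = 0 (C(d) = -0*(d - 5) = -0*(-5 + d) = -7*0 = 0)
(C(-118) + 10498) + 23948 = (0 + 10498) + 23948 = 10498 + 23948 = 34446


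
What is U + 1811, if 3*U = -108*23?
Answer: 983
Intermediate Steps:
U = -828 (U = (-108*23)/3 = (⅓)*(-2484) = -828)
U + 1811 = -828 + 1811 = 983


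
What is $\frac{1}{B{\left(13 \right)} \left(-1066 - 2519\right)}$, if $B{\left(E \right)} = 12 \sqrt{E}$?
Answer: $- \frac{\sqrt{13}}{559260} \approx -6.447 \cdot 10^{-6}$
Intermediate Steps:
$\frac{1}{B{\left(13 \right)} \left(-1066 - 2519\right)} = \frac{1}{12 \sqrt{13} \left(-1066 - 2519\right)} = \frac{1}{12 \sqrt{13} \left(-3585\right)} = \frac{1}{\left(-43020\right) \sqrt{13}} = - \frac{\sqrt{13}}{559260}$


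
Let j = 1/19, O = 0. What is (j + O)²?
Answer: 1/361 ≈ 0.0027701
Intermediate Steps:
j = 1/19 ≈ 0.052632
(j + O)² = (1/19 + 0)² = (1/19)² = 1/361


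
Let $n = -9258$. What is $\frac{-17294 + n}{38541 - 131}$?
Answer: $- \frac{13276}{19205} \approx -0.69128$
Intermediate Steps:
$\frac{-17294 + n}{38541 - 131} = \frac{-17294 - 9258}{38541 - 131} = - \frac{26552}{38410} = \left(-26552\right) \frac{1}{38410} = - \frac{13276}{19205}$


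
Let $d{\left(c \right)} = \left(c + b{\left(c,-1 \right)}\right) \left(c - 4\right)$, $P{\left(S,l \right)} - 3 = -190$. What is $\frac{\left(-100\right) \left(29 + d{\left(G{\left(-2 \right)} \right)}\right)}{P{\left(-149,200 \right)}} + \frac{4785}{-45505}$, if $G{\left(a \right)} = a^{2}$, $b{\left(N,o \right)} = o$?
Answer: $\frac{26213941}{1701887} \approx 15.403$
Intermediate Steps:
$P{\left(S,l \right)} = -187$ ($P{\left(S,l \right)} = 3 - 190 = -187$)
$d{\left(c \right)} = \left(-1 + c\right) \left(-4 + c\right)$ ($d{\left(c \right)} = \left(c - 1\right) \left(c - 4\right) = \left(-1 + c\right) \left(-4 + c\right)$)
$\frac{\left(-100\right) \left(29 + d{\left(G{\left(-2 \right)} \right)}\right)}{P{\left(-149,200 \right)}} + \frac{4785}{-45505} = \frac{\left(-100\right) \left(29 + \left(4 + \left(\left(-2\right)^{2}\right)^{2} - 5 \left(-2\right)^{2}\right)\right)}{-187} + \frac{4785}{-45505} = - 100 \left(29 + \left(4 + 4^{2} - 20\right)\right) \left(- \frac{1}{187}\right) + 4785 \left(- \frac{1}{45505}\right) = - 100 \left(29 + \left(4 + 16 - 20\right)\right) \left(- \frac{1}{187}\right) - \frac{957}{9101} = - 100 \left(29 + 0\right) \left(- \frac{1}{187}\right) - \frac{957}{9101} = \left(-100\right) 29 \left(- \frac{1}{187}\right) - \frac{957}{9101} = \left(-2900\right) \left(- \frac{1}{187}\right) - \frac{957}{9101} = \frac{2900}{187} - \frac{957}{9101} = \frac{26213941}{1701887}$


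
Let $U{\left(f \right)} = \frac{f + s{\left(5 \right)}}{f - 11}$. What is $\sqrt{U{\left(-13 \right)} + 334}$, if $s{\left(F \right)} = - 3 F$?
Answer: $\frac{\sqrt{12066}}{6} \approx 18.308$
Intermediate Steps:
$U{\left(f \right)} = \frac{-15 + f}{-11 + f}$ ($U{\left(f \right)} = \frac{f - 15}{f - 11} = \frac{f - 15}{-11 + f} = \frac{-15 + f}{-11 + f}$)
$\sqrt{U{\left(-13 \right)} + 334} = \sqrt{\frac{-15 - 13}{-11 - 13} + 334} = \sqrt{\frac{1}{-24} \left(-28\right) + 334} = \sqrt{\left(- \frac{1}{24}\right) \left(-28\right) + 334} = \sqrt{\frac{7}{6} + 334} = \sqrt{\frac{2011}{6}} = \frac{\sqrt{12066}}{6}$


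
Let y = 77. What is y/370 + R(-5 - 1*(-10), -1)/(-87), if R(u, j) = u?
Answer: 4849/32190 ≈ 0.15064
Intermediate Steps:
y/370 + R(-5 - 1*(-10), -1)/(-87) = 77/370 + (-5 - 1*(-10))/(-87) = 77*(1/370) + (-5 + 10)*(-1/87) = 77/370 + 5*(-1/87) = 77/370 - 5/87 = 4849/32190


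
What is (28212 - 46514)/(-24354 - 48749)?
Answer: 18302/73103 ≈ 0.25036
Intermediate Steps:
(28212 - 46514)/(-24354 - 48749) = -18302/(-73103) = -18302*(-1/73103) = 18302/73103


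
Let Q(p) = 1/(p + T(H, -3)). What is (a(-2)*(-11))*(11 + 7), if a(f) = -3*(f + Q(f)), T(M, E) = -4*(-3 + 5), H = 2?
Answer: -6237/5 ≈ -1247.4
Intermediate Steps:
T(M, E) = -8 (T(M, E) = -4*2 = -8)
Q(p) = 1/(-8 + p) (Q(p) = 1/(p - 8) = 1/(-8 + p))
a(f) = -3*f - 3/(-8 + f) (a(f) = -3*(f + 1/(-8 + f)) = -3*f - 3/(-8 + f))
(a(-2)*(-11))*(11 + 7) = ((3*(-1 - 1*(-2)*(-8 - 2))/(-8 - 2))*(-11))*(11 + 7) = ((3*(-1 - 1*(-2)*(-10))/(-10))*(-11))*18 = ((3*(-1/10)*(-1 - 20))*(-11))*18 = ((3*(-1/10)*(-21))*(-11))*18 = ((63/10)*(-11))*18 = -693/10*18 = -6237/5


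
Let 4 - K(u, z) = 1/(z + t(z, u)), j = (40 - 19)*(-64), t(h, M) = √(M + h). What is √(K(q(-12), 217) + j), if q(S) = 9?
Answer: √(-290781 - 1340*√226)/√(217 + √226) ≈ 36.606*I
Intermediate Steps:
j = -1344 (j = 21*(-64) = -1344)
K(u, z) = 4 - 1/(z + √(u + z))
√(K(q(-12), 217) + j) = √((-1 + 4*217 + 4*√(9 + 217))/(217 + √(9 + 217)) - 1344) = √((-1 + 868 + 4*√226)/(217 + √226) - 1344) = √((867 + 4*√226)/(217 + √226) - 1344) = √(-1344 + (867 + 4*√226)/(217 + √226))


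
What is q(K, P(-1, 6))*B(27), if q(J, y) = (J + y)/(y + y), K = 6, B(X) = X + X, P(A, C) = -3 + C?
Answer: 81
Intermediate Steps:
B(X) = 2*X
q(J, y) = (J + y)/(2*y) (q(J, y) = (J + y)/((2*y)) = (J + y)*(1/(2*y)) = (J + y)/(2*y))
q(K, P(-1, 6))*B(27) = ((6 + (-3 + 6))/(2*(-3 + 6)))*(2*27) = ((½)*(6 + 3)/3)*54 = ((½)*(⅓)*9)*54 = (3/2)*54 = 81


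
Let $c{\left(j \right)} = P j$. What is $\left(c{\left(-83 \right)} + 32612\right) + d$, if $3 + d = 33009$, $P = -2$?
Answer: $65784$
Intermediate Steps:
$d = 33006$ ($d = -3 + 33009 = 33006$)
$c{\left(j \right)} = - 2 j$
$\left(c{\left(-83 \right)} + 32612\right) + d = \left(\left(-2\right) \left(-83\right) + 32612\right) + 33006 = \left(166 + 32612\right) + 33006 = 32778 + 33006 = 65784$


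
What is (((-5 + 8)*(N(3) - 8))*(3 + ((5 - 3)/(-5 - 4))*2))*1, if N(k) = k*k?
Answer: 23/3 ≈ 7.6667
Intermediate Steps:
N(k) = k²
(((-5 + 8)*(N(3) - 8))*(3 + ((5 - 3)/(-5 - 4))*2))*1 = (((-5 + 8)*(3² - 8))*(3 + ((5 - 3)/(-5 - 4))*2))*1 = ((3*(9 - 8))*(3 + (2/(-9))*2))*1 = ((3*1)*(3 + (2*(-⅑))*2))*1 = (3*(3 - 2/9*2))*1 = (3*(3 - 4/9))*1 = (3*(23/9))*1 = (23/3)*1 = 23/3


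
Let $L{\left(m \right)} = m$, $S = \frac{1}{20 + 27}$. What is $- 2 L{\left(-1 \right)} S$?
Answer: $\frac{2}{47} \approx 0.042553$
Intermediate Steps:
$S = \frac{1}{47} \approx 0.021277$
$- 2 L{\left(-1 \right)} S = \left(-2\right) \left(-1\right) \frac{1}{47} = 2 \cdot \frac{1}{47} = \frac{2}{47}$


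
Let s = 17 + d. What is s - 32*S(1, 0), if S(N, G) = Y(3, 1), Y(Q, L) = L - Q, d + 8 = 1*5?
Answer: 78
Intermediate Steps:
d = -3 (d = -8 + 1*5 = -8 + 5 = -3)
S(N, G) = -2 (S(N, G) = 1 - 1*3 = 1 - 3 = -2)
s = 14 (s = 17 - 3 = 14)
s - 32*S(1, 0) = 14 - 32*(-2) = 14 + 64 = 78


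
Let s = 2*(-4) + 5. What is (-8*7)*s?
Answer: 168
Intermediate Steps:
s = -3 (s = -8 + 5 = -3)
(-8*7)*s = -8*7*(-3) = -56*(-3) = 168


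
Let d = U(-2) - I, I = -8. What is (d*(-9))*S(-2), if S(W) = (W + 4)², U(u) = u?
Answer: -216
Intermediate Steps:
S(W) = (4 + W)²
d = 6 (d = -2 - 1*(-8) = -2 + 8 = 6)
(d*(-9))*S(-2) = (6*(-9))*(4 - 2)² = -54*2² = -54*4 = -216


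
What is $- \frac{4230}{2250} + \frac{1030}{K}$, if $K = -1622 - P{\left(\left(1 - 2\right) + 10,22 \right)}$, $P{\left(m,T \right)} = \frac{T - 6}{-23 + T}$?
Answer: $- \frac{50616}{20075} \approx -2.5213$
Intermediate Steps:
$P{\left(m,T \right)} = \frac{-6 + T}{-23 + T}$
$K = -1606$ ($K = -1622 - \frac{-6 + 22}{-23 + 22} = -1622 - \frac{1}{-1} \cdot 16 = -1622 - \left(-1\right) 16 = -1622 - -16 = -1622 + 16 = -1606$)
$- \frac{4230}{2250} + \frac{1030}{K} = - \frac{4230}{2250} + \frac{1030}{-1606} = \left(-4230\right) \frac{1}{2250} + 1030 \left(- \frac{1}{1606}\right) = - \frac{47}{25} - \frac{515}{803} = - \frac{50616}{20075}$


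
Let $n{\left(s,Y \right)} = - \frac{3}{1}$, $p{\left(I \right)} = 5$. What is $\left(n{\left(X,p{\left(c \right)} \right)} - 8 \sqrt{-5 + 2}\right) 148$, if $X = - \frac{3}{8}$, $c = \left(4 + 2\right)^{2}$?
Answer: $-444 - 1184 i \sqrt{3} \approx -444.0 - 2050.8 i$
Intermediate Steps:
$c = 36$ ($c = 6^{2} = 36$)
$X = - \frac{3}{8}$ ($X = \left(-3\right) \frac{1}{8} = - \frac{3}{8} \approx -0.375$)
$n{\left(s,Y \right)} = -3$ ($n{\left(s,Y \right)} = \left(-3\right) 1 = -3$)
$\left(n{\left(X,p{\left(c \right)} \right)} - 8 \sqrt{-5 + 2}\right) 148 = \left(-3 - 8 \sqrt{-5 + 2}\right) 148 = \left(-3 - 8 \sqrt{-3}\right) 148 = \left(-3 - 8 i \sqrt{3}\right) 148 = -444 - 1184 i \sqrt{3}$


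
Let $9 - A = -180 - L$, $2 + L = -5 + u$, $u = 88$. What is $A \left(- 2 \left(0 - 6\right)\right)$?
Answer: $3240$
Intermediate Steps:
$L = 81$ ($L = -2 + \left(-5 + 88\right) = -2 + 83 = 81$)
$A = 270$ ($A = 9 - \left(-180 - 81\right) = 9 - -261 = 9 + 261 = 270$)
$A \left(- 2 \left(0 - 6\right)\right) = 270 \left(- 2 \left(0 - 6\right)\right) = 270 \left(\left(-2\right) \left(-6\right)\right) = 270 \cdot 12 = 3240$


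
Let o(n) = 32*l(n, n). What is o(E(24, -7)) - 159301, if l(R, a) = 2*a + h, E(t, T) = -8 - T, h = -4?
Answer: -159493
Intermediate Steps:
l(R, a) = -4 + 2*a (l(R, a) = 2*a - 4 = -4 + 2*a)
o(n) = -128 + 64*n (o(n) = 32*(-4 + 2*n) = -128 + 64*n)
o(E(24, -7)) - 159301 = (-128 + 64*(-8 - 1*(-7))) - 159301 = (-128 + 64*(-8 + 7)) - 159301 = (-128 + 64*(-1)) - 159301 = (-128 - 64) - 159301 = -192 - 159301 = -159493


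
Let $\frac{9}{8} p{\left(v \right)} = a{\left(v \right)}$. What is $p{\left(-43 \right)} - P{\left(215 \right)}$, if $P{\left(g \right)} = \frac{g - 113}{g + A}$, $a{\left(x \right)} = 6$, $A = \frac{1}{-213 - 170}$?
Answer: $\frac{200051}{41172} \approx 4.8589$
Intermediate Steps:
$A = - \frac{1}{383}$ ($A = \frac{1}{-383} = - \frac{1}{383} \approx -0.002611$)
$P{\left(g \right)} = \frac{-113 + g}{- \frac{1}{383} + g}$ ($P{\left(g \right)} = \frac{g - 113}{g - \frac{1}{383}} = \frac{-113 + g}{- \frac{1}{383} + g}$)
$p{\left(v \right)} = \frac{16}{3}$ ($p{\left(v \right)} = \frac{8}{9} \cdot 6 = \frac{16}{3}$)
$p{\left(-43 \right)} - P{\left(215 \right)} = \frac{16}{3} - \frac{383 \left(-113 + 215\right)}{-1 + 383 \cdot 215} = \frac{16}{3} - 383 \frac{1}{-1 + 82345} \cdot 102 = \frac{16}{3} - 383 \cdot \frac{1}{82344} \cdot 102 = \frac{16}{3} - \frac{6511}{13724} = \frac{200051}{41172}$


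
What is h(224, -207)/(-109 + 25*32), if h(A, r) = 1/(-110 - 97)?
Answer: -1/143037 ≈ -6.9912e-6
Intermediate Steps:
h(A, r) = -1/207 (h(A, r) = 1/(-207) = -1/207)
h(224, -207)/(-109 + 25*32) = -1/(207*(-109 + 25*32)) = -1/(207*(-109 + 800)) = -1/207/691 = -1/207*1/691 = -1/143037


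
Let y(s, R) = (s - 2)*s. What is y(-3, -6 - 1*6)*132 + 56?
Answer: 2036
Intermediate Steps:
y(s, R) = s*(-2 + s) (y(s, R) = (-2 + s)*s = s*(-2 + s))
y(-3, -6 - 1*6)*132 + 56 = -3*(-2 - 3)*132 + 56 = -3*(-5)*132 + 56 = 15*132 + 56 = 1980 + 56 = 2036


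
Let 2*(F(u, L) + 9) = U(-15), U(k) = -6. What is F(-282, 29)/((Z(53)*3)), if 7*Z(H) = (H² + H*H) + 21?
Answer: -28/5639 ≈ -0.0049654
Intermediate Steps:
Z(H) = 3 + 2*H²/7 (Z(H) = ((H² + H*H) + 21)/7 = ((H² + H²) + 21)/7 = (2*H² + 21)/7 = (21 + 2*H²)/7 = 3 + 2*H²/7)
F(u, L) = -12 (F(u, L) = -9 + (½)*(-6) = -9 - 3 = -12)
F(-282, 29)/((Z(53)*3)) = -12*1/(3*(3 + (2/7)*53²)) = -12*1/(3*(3 + (2/7)*2809)) = -12*1/(3*(3 + 5618/7)) = -12/((5639/7)*3) = -12/16917/7 = -12*7/16917 = -28/5639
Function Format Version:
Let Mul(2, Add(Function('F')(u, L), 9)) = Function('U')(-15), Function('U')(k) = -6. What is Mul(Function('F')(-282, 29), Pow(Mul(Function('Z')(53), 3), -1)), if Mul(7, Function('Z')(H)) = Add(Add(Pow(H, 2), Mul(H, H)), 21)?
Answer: Rational(-28, 5639) ≈ -0.0049654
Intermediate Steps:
Function('Z')(H) = Add(3, Mul(Rational(2, 7), Pow(H, 2))) (Function('Z')(H) = Mul(Rational(1, 7), Add(Add(Pow(H, 2), Mul(H, H)), 21)) = Mul(Rational(1, 7), Add(Add(Pow(H, 2), Pow(H, 2)), 21)) = Mul(Rational(1, 7), Add(Mul(2, Pow(H, 2)), 21)) = Mul(Rational(1, 7), Add(21, Mul(2, Pow(H, 2)))) = Add(3, Mul(Rational(2, 7), Pow(H, 2))))
Function('F')(u, L) = -12 (Function('F')(u, L) = Add(-9, Mul(Rational(1, 2), -6)) = Add(-9, -3) = -12)
Mul(Function('F')(-282, 29), Pow(Mul(Function('Z')(53), 3), -1)) = Mul(-12, Pow(Mul(Add(3, Mul(Rational(2, 7), Pow(53, 2))), 3), -1)) = Mul(-12, Pow(Mul(Add(3, Mul(Rational(2, 7), 2809)), 3), -1)) = Mul(-12, Pow(Mul(Add(3, Rational(5618, 7)), 3), -1)) = Mul(-12, Pow(Mul(Rational(5639, 7), 3), -1)) = Mul(-12, Pow(Rational(16917, 7), -1)) = Mul(-12, Rational(7, 16917)) = Rational(-28, 5639)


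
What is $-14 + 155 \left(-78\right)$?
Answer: $-12104$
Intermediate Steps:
$-14 + 155 \left(-78\right) = -14 - 12090 = -12104$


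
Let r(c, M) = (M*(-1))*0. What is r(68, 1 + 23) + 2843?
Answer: 2843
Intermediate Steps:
r(c, M) = 0 (r(c, M) = -M*0 = 0)
r(68, 1 + 23) + 2843 = 0 + 2843 = 2843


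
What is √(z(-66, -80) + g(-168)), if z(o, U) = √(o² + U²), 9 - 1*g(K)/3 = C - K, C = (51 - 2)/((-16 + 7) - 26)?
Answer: √(-11820 + 50*√2689)/5 ≈ 19.212*I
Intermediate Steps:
C = -7/5 (C = 49/(-9 - 26) = 49/(-35) = 49*(-1/35) = -7/5 ≈ -1.4000)
g(K) = 156/5 + 3*K (g(K) = 27 - 3*(-7/5 - K) = 27 + (21/5 + 3*K) = 156/5 + 3*K)
z(o, U) = √(U² + o²)
√(z(-66, -80) + g(-168)) = √(√((-80)² + (-66)²) + (156/5 + 3*(-168))) = √(√(6400 + 4356) + (156/5 - 504)) = √(√10756 - 2364/5) = √(2*√2689 - 2364/5) = √(-2364/5 + 2*√2689)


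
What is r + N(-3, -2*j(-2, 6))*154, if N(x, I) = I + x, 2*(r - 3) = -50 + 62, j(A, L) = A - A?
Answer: -453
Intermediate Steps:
j(A, L) = 0
r = 9 (r = 3 + (-50 + 62)/2 = 3 + (1/2)*12 = 3 + 6 = 9)
r + N(-3, -2*j(-2, 6))*154 = 9 + (-2*0 - 3)*154 = 9 + (0 - 3)*154 = 9 - 3*154 = 9 - 462 = -453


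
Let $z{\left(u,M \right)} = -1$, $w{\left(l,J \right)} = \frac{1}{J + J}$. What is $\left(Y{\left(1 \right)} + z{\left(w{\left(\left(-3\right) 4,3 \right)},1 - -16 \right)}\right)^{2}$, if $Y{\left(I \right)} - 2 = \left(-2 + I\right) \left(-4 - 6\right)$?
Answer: $121$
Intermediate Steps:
$w{\left(l,J \right)} = \frac{1}{2 J}$
$Y{\left(I \right)} = 22 - 10 I$ ($Y{\left(I \right)} = 2 + \left(-2 + I\right) \left(-4 - 6\right) = 2 + \left(-2 + I\right) \left(-10\right) = 2 - \left(-20 + 10 I\right) = 22 - 10 I$)
$\left(Y{\left(1 \right)} + z{\left(w{\left(\left(-3\right) 4,3 \right)},1 - -16 \right)}\right)^{2} = \left(\left(22 - 10\right) - 1\right)^{2} = \left(12 - 1\right)^{2} = 11^{2} = 121$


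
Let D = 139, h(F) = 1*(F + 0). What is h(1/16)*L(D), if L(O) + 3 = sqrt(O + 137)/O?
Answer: -3/16 + sqrt(69)/1112 ≈ -0.18003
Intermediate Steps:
h(F) = F (h(F) = 1*F = F)
L(O) = -3 + sqrt(137 + O)/O (L(O) = -3 + sqrt(O + 137)/O = -3 + sqrt(137 + O)/O)
h(1/16)*L(D) = (-3 + sqrt(137 + 139)/139)/16 = (-3 + sqrt(276)/139)/16 = (-3 + (2*sqrt(69))/139)/16 = (-3 + 2*sqrt(69)/139)/16 = -3/16 + sqrt(69)/1112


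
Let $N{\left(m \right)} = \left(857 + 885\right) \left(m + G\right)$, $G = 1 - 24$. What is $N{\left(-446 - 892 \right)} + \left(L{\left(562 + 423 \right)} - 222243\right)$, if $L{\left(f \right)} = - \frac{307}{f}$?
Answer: $- \frac{2554208732}{985} \approx -2.5931 \cdot 10^{6}$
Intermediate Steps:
$G = -23$ ($G = 1 - 24 = -23$)
$N{\left(m \right)} = -40066 + 1742 m$ ($N{\left(m \right)} = \left(857 + 885\right) \left(m - 23\right) = 1742 \left(-23 + m\right) = -40066 + 1742 m$)
$N{\left(-446 - 892 \right)} + \left(L{\left(562 + 423 \right)} - 222243\right) = \left(-40066 + 1742 \left(-446 - 892\right)\right) - \left(222243 + \frac{307}{562 + 423}\right) = \left(-40066 + 1742 \left(-1338\right)\right) - \left(222243 + \frac{307}{985}\right) = \left(-40066 - 2330796\right) - \frac{218909662}{985} = -2370862 - \frac{218909662}{985} = - \frac{2554208732}{985}$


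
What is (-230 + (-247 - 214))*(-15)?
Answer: 10365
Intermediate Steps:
(-230 + (-247 - 214))*(-15) = (-230 - 461)*(-15) = -691*(-15) = 10365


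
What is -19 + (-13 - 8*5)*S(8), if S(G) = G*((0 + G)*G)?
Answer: -27155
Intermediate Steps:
S(G) = G³ (S(G) = G*(G*G) = G*G² = G³)
-19 + (-13 - 8*5)*S(8) = -19 + (-13 - 8*5)*8³ = -19 + (-13 - 1*40)*512 = -19 + (-13 - 40)*512 = -19 - 53*512 = -19 - 27136 = -27155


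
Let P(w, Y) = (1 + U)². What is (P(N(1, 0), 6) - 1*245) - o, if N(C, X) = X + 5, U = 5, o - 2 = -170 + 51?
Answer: -92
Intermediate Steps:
o = -117 (o = 2 + (-170 + 51) = 2 - 119 = -117)
N(C, X) = 5 + X
P(w, Y) = 36 (P(w, Y) = (1 + 5)² = 6² = 36)
(P(N(1, 0), 6) - 1*245) - o = (36 - 1*245) - 1*(-117) = (36 - 245) + 117 = -209 + 117 = -92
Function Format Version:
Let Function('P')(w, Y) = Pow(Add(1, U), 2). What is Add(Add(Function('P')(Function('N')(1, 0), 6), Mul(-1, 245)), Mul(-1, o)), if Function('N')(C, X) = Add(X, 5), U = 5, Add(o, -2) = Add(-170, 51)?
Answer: -92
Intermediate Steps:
o = -117 (o = Add(2, Add(-170, 51)) = Add(2, -119) = -117)
Function('N')(C, X) = Add(5, X)
Function('P')(w, Y) = 36 (Function('P')(w, Y) = Pow(Add(1, 5), 2) = Pow(6, 2) = 36)
Add(Add(Function('P')(Function('N')(1, 0), 6), Mul(-1, 245)), Mul(-1, o)) = Add(Add(36, Mul(-1, 245)), Mul(-1, -117)) = Add(Add(36, -245), 117) = Add(-209, 117) = -92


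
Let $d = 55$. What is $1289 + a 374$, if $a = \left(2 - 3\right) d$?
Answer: $-19281$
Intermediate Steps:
$a = -55$ ($a = \left(2 - 3\right) 55 = \left(-1\right) 55 = -55$)
$1289 + a 374 = 1289 - 20570 = -19281$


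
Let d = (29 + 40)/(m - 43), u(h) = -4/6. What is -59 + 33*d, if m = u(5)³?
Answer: -130450/1169 ≈ -111.59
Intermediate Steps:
u(h) = -⅔ (u(h) = -4*⅙ = -⅔)
m = -8/27 (m = (-⅔)³ = -8/27 ≈ -0.29630)
d = -1863/1169 (d = (29 + 40)/(-8/27 - 43) = 69/(-1169/27) = 69*(-27/1169) = -1863/1169 ≈ -1.5937)
-59 + 33*d = -59 + 33*(-1863/1169) = -59 - 61479/1169 = -130450/1169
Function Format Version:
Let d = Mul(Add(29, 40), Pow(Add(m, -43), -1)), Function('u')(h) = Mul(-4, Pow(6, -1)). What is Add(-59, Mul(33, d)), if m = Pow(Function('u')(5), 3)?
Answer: Rational(-130450, 1169) ≈ -111.59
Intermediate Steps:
Function('u')(h) = Rational(-2, 3) (Function('u')(h) = Mul(-4, Rational(1, 6)) = Rational(-2, 3))
m = Rational(-8, 27) (m = Pow(Rational(-2, 3), 3) = Rational(-8, 27) ≈ -0.29630)
d = Rational(-1863, 1169) (d = Mul(Add(29, 40), Pow(Add(Rational(-8, 27), -43), -1)) = Mul(69, Pow(Rational(-1169, 27), -1)) = Mul(69, Rational(-27, 1169)) = Rational(-1863, 1169) ≈ -1.5937)
Add(-59, Mul(33, d)) = Add(-59, Mul(33, Rational(-1863, 1169))) = Add(-59, Rational(-61479, 1169)) = Rational(-130450, 1169)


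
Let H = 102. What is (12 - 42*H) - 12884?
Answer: -17156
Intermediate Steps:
(12 - 42*H) - 12884 = (12 - 42*102) - 12884 = (12 - 4284) - 12884 = -4272 - 12884 = -17156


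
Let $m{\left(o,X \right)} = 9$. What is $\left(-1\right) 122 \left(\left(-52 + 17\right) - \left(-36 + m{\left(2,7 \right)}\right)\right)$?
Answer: $976$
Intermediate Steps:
$\left(-1\right) 122 \left(\left(-52 + 17\right) - \left(-36 + m{\left(2,7 \right)}\right)\right) = \left(-1\right) 122 \left(\left(-52 + 17\right) + \left(36 - 9\right)\right) = - 122 \left(-35 + \left(36 - 9\right)\right) = - 122 \left(-35 + 27\right) = \left(-122\right) \left(-8\right) = 976$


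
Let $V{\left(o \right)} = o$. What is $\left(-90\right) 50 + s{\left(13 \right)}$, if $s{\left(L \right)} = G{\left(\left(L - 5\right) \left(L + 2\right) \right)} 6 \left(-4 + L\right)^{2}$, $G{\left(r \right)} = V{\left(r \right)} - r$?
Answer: $-4500$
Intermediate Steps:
$G{\left(r \right)} = 0$ ($G{\left(r \right)} = r - r = 0$)
$s{\left(L \right)} = 0$ ($s{\left(L \right)} = 0 \cdot 6 \left(-4 + L\right)^{2} = 0 \left(-4 + L\right)^{2} = 0$)
$\left(-90\right) 50 + s{\left(13 \right)} = \left(-90\right) 50 + 0 = -4500 + 0 = -4500$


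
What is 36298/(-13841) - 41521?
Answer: -574728459/13841 ≈ -41524.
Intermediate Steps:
36298/(-13841) - 41521 = 36298*(-1/13841) - 41521 = -36298/13841 - 41521 = -574728459/13841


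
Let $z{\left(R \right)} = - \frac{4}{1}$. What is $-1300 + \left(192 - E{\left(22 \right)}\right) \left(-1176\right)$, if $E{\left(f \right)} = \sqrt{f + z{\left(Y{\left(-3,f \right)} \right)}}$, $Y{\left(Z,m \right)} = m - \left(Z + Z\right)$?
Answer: $-227092 + 3528 \sqrt{2} \approx -2.221 \cdot 10^{5}$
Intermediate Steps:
$Y{\left(Z,m \right)} = m - 2 Z$
$z{\left(R \right)} = -4$ ($z{\left(R \right)} = \left(-4\right) 1 = -4$)
$E{\left(f \right)} = \sqrt{-4 + f}$ ($E{\left(f \right)} = \sqrt{f - 4} = \sqrt{-4 + f}$)
$-1300 + \left(192 - E{\left(22 \right)}\right) \left(-1176\right) = -1300 + \left(192 - \sqrt{-4 + 22}\right) \left(-1176\right) = -1300 + \left(192 - \sqrt{18}\right) \left(-1176\right) = -1300 + \left(192 - 3 \sqrt{2}\right) \left(-1176\right) = -1300 - \left(225792 - 3528 \sqrt{2}\right) = -227092 + 3528 \sqrt{2}$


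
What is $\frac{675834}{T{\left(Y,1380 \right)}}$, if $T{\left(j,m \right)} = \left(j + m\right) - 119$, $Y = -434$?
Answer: $\frac{675834}{827} \approx 817.21$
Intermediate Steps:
$T{\left(j,m \right)} = -119 + j + m$
$\frac{675834}{T{\left(Y,1380 \right)}} = \frac{675834}{-119 - 434 + 1380} = \frac{675834}{827}$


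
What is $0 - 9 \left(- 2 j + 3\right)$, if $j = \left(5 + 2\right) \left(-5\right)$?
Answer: $-657$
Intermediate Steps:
$j = -35$ ($j = 7 \left(-5\right) = -35$)
$0 - 9 \left(- 2 j + 3\right) = 0 - 9 \left(\left(-2\right) \left(-35\right) + 3\right) = 0 - 9 \left(70 + 3\right) = 0 - 657 = -657$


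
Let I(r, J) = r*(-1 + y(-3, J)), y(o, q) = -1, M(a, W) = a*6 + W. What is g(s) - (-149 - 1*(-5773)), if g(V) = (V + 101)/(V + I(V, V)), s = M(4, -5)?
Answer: -106976/19 ≈ -5630.3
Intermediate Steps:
M(a, W) = W + 6*a (M(a, W) = 6*a + W = W + 6*a)
s = 19 (s = -5 + 6*4 = -5 + 24 = 19)
I(r, J) = -2*r (I(r, J) = r*(-1 - 1) = r*(-2) = -2*r)
g(V) = -(101 + V)/V (g(V) = (V + 101)/(V - 2*V) = (101 + V)/((-V)) = (101 + V)*(-1/V) = -(101 + V)/V)
g(s) - (-149 - 1*(-5773)) = (-101 - 1*19)/19 - (-149 - 1*(-5773)) = (-101 - 19)/19 - (-149 + 5773) = (1/19)*(-120) - 1*5624 = -120/19 - 5624 = -106976/19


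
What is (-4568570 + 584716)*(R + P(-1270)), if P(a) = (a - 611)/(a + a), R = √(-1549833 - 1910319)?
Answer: -3746814687/1270 - 7967708*I*√865038 ≈ -2.9502e+6 - 7.4106e+9*I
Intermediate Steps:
R = 2*I*√865038 (R = √(-3460152) = 2*I*√865038 ≈ 1860.1*I)
P(a) = (-611 + a)/(2*a) (P(a) = (-611 + a)/((2*a)) = (-611 + a)*(1/(2*a)) = (-611 + a)/(2*a))
(-4568570 + 584716)*(R + P(-1270)) = (-4568570 + 584716)*(2*I*√865038 + (½)*(-611 - 1270)/(-1270)) = -3983854*(2*I*√865038 + (½)*(-1/1270)*(-1881)) = -3983854*(2*I*√865038 + 1881/2540) = -3983854*(1881/2540 + 2*I*√865038) = -3746814687/1270 - 7967708*I*√865038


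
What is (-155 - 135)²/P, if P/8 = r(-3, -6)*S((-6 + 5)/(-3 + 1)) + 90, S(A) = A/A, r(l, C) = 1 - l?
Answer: 21025/188 ≈ 111.84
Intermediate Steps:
S(A) = 1
P = 752 (P = 8*((1 - 1*(-3))*1 + 90) = 8*((1 + 3)*1 + 90) = 8*(4*1 + 90) = 8*(4 + 90) = 8*94 = 752)
(-155 - 135)²/P = (-155 - 135)²/752 = (-290)²*(1/752) = 84100*(1/752) = 21025/188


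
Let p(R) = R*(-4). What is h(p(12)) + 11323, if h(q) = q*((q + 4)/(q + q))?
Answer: 11301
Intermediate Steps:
p(R) = -4*R
h(q) = 2 + q/2 (h(q) = q*((4 + q)/((2*q))) = q*((4 + q)*(1/(2*q))) = q*((4 + q)/(2*q)) = 2 + q/2)
h(p(12)) + 11323 = (2 + (-4*12)/2) + 11323 = (2 + (½)*(-48)) + 11323 = (2 - 24) + 11323 = -22 + 11323 = 11301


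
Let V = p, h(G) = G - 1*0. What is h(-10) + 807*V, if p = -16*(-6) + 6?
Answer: 82304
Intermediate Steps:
p = 102 (p = 96 + 6 = 102)
h(G) = G (h(G) = G + 0 = G)
V = 102
h(-10) + 807*V = -10 + 807*102 = -10 + 82314 = 82304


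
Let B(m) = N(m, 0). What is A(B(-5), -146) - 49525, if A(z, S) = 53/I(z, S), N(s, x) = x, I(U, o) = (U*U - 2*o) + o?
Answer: -7230597/146 ≈ -49525.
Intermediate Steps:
I(U, o) = U² - o (I(U, o) = (U² - 2*o) + o = U² - o)
B(m) = 0
A(z, S) = 53/(z² - S)
A(B(-5), -146) - 49525 = 53/(0² - 1*(-146)) - 49525 = 53/(0 + 146) - 49525 = 53/146 - 49525 = -7230597/146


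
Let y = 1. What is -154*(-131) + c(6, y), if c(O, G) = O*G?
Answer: 20180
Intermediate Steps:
c(O, G) = G*O
-154*(-131) + c(6, y) = -154*(-131) + 1*6 = 20174 + 6 = 20180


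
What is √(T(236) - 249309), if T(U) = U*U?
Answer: I*√193613 ≈ 440.01*I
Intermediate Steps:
T(U) = U²
√(T(236) - 249309) = √(236² - 249309) = √(55696 - 249309) = √(-193613) = I*√193613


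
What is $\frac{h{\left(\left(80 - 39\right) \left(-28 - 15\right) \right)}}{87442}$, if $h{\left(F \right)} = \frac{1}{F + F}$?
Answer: $- \frac{1}{308320492} \approx -3.2434 \cdot 10^{-9}$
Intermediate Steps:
$h{\left(F \right)} = \frac{1}{2 F}$
$\frac{h{\left(\left(80 - 39\right) \left(-28 - 15\right) \right)}}{87442} = \frac{\frac{1}{2} \frac{1}{\left(80 - 39\right) \left(-28 - 15\right)}}{87442} = \frac{1}{2 \cdot 41 \left(-43\right)} \frac{1}{87442} = \frac{1}{2 \left(-1763\right)} \frac{1}{87442} = \frac{1}{2} \left(- \frac{1}{1763}\right) \frac{1}{87442} = \left(- \frac{1}{3526}\right) \frac{1}{87442} = - \frac{1}{308320492}$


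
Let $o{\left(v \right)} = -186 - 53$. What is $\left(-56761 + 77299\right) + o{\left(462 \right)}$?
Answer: $20299$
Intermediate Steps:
$o{\left(v \right)} = -239$ ($o{\left(v \right)} = -186 - 53 = -239$)
$\left(-56761 + 77299\right) + o{\left(462 \right)} = \left(-56761 + 77299\right) - 239 = 20538 - 239 = 20299$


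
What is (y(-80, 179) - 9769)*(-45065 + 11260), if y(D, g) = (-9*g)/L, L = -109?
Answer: 35941814050/109 ≈ 3.2974e+8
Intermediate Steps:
y(D, g) = 9*g/109 (y(D, g) = -9*g/(-109) = -9*g*(-1/109) = 9*g/109)
(y(-80, 179) - 9769)*(-45065 + 11260) = ((9/109)*179 - 9769)*(-45065 + 11260) = (1611/109 - 9769)*(-33805) = -1063210/109*(-33805) = 35941814050/109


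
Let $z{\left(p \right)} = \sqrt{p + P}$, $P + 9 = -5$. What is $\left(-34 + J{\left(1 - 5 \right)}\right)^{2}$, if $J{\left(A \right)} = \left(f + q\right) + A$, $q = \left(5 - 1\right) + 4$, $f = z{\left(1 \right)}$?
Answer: $\left(30 - i \sqrt{13}\right)^{2} \approx 887.0 - 216.33 i$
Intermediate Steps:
$P = -14$ ($P = -9 - 5 = -14$)
$z{\left(p \right)} = \sqrt{-14 + p}$ ($z{\left(p \right)} = \sqrt{p - 14} = \sqrt{-14 + p}$)
$f = i \sqrt{13}$ ($f = \sqrt{-14 + 1} = \sqrt{-13} = i \sqrt{13} \approx 3.6056 i$)
$q = 8$ ($q = 4 + 4 = 8$)
$J{\left(A \right)} = 8 + A + i \sqrt{13}$ ($J{\left(A \right)} = \left(i \sqrt{13} + 8\right) + A = \left(8 + i \sqrt{13}\right) + A = 8 + A + i \sqrt{13}$)
$\left(-34 + J{\left(1 - 5 \right)}\right)^{2} = \left(-34 + \left(8 + \left(1 - 5\right) + i \sqrt{13}\right)\right)^{2} = \left(-34 + \left(8 - 4 + i \sqrt{13}\right)\right)^{2} = \left(-34 + \left(4 + i \sqrt{13}\right)\right)^{2} = \left(-30 + i \sqrt{13}\right)^{2}$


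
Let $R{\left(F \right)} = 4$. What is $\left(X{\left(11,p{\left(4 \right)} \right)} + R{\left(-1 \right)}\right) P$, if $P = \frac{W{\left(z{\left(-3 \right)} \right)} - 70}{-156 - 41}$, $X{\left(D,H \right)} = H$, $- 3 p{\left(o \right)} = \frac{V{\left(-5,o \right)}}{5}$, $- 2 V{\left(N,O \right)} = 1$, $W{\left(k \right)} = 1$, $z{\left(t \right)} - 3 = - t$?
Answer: $\frac{2783}{1970} \approx 1.4127$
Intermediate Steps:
$z{\left(t \right)} = 3 - t$
$V{\left(N,O \right)} = - \frac{1}{2}$ ($V{\left(N,O \right)} = \left(- \frac{1}{2}\right) 1 = - \frac{1}{2}$)
$p{\left(o \right)} = \frac{1}{30}$ ($p{\left(o \right)} = - \frac{\left(- \frac{1}{2}\right) \frac{1}{5}}{3} = \left(- \frac{1}{3}\right) \left(- \frac{1}{10}\right) = \frac{1}{30}$)
$P = \frac{69}{197}$ ($P = \frac{1 - 70}{-156 - 41} = - \frac{69}{-197} = \left(-69\right) \left(- \frac{1}{197}\right) = \frac{69}{197} \approx 0.35025$)
$\left(X{\left(11,p{\left(4 \right)} \right)} + R{\left(-1 \right)}\right) P = \left(\frac{1}{30} + 4\right) \frac{69}{197} = \frac{121}{30} \cdot \frac{69}{197} = \frac{2783}{1970}$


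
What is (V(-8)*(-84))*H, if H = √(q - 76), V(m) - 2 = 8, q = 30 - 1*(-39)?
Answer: -840*I*√7 ≈ -2222.4*I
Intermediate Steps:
q = 69 (q = 30 + 39 = 69)
V(m) = 10 (V(m) = 2 + 8 = 10)
H = I*√7 (H = √(69 - 76) = √(-7) = I*√7 ≈ 2.6458*I)
(V(-8)*(-84))*H = (10*(-84))*(I*√7) = -840*I*√7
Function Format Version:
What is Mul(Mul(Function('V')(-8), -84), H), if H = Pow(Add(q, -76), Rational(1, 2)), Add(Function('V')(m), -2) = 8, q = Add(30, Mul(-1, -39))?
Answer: Mul(-840, I, Pow(7, Rational(1, 2))) ≈ Mul(-2222.4, I)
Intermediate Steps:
q = 69 (q = Add(30, 39) = 69)
Function('V')(m) = 10 (Function('V')(m) = Add(2, 8) = 10)
H = Mul(I, Pow(7, Rational(1, 2))) (H = Pow(Add(69, -76), Rational(1, 2)) = Pow(-7, Rational(1, 2)) = Mul(I, Pow(7, Rational(1, 2))) ≈ Mul(2.6458, I))
Mul(Mul(Function('V')(-8), -84), H) = Mul(Mul(10, -84), Mul(I, Pow(7, Rational(1, 2)))) = Mul(-840, Mul(I, Pow(7, Rational(1, 2)))) = Mul(-840, I, Pow(7, Rational(1, 2)))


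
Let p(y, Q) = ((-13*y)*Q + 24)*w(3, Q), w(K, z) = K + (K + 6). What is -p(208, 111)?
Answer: 3601440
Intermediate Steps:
w(K, z) = 6 + 2*K (w(K, z) = K + (6 + K) = 6 + 2*K)
p(y, Q) = 288 - 156*Q*y (p(y, Q) = ((-13*y)*Q + 24)*(6 + 2*3) = (-13*Q*y + 24)*(6 + 6) = (24 - 13*Q*y)*12 = 288 - 156*Q*y)
-p(208, 111) = -(288 - 156*111*208) = -(288 - 3601728) = -1*(-3601440) = 3601440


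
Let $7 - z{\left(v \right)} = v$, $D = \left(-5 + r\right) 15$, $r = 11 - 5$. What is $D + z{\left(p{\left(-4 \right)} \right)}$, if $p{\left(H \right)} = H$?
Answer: $26$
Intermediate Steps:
$r = 6$ ($r = 11 - 5 = 6$)
$D = 15$ ($D = \left(-5 + 6\right) 15 = 1 \cdot 15 = 15$)
$z{\left(v \right)} = 7 - v$
$D + z{\left(p{\left(-4 \right)} \right)} = 15 + \left(7 - -4\right) = 15 + \left(7 + 4\right) = 15 + 11 = 26$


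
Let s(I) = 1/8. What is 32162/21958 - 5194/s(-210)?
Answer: -456183327/10979 ≈ -41551.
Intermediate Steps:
s(I) = 1/8
32162/21958 - 5194/s(-210) = 32162/21958 - 5194/1/8 = 32162*(1/21958) - 5194*8 = 16081/10979 - 41552 = -456183327/10979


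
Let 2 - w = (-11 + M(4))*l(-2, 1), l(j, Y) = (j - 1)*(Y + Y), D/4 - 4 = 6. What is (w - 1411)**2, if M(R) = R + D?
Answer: 1466521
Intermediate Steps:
D = 40 (D = 16 + 4*6 = 16 + 24 = 40)
M(R) = 40 + R (M(R) = R + 40 = 40 + R)
l(j, Y) = 2*Y*(-1 + j) (l(j, Y) = (-1 + j)*(2*Y) = 2*Y*(-1 + j))
w = 200 (w = 2 - (-11 + (40 + 4))*2*1*(-1 - 2) = 2 - (-11 + 44)*2*1*(-3) = 2 - 33*(-6) = 2 - 1*(-198) = 2 + 198 = 200)
(w - 1411)**2 = (200 - 1411)**2 = (-1211)**2 = 1466521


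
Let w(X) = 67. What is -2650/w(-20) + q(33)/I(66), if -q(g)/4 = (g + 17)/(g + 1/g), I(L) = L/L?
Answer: -333070/7303 ≈ -45.607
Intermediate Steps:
I(L) = 1
q(g) = -4*(17 + g)/(g + 1/g) (q(g) = -4*(g + 17)/(g + 1/g) = -4*(17 + g)/(g + 1/g))
-2650/w(-20) + q(33)/I(66) = -2650/67 - 4*33*(17 + 33)/(1 + 33²)/1 = -2650*1/67 - 4*33*50/(1 + 1089)*1 = -2650/67 - 4*33*50/1090*1 = -2650/67 - 4*33*1/1090*50*1 = -2650/67 - 660/109*1 = -2650/67 - 660/109 = -333070/7303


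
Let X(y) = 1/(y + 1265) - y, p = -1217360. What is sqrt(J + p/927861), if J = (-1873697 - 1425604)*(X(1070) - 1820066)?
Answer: 73*sqrt(5292467614867846519277161485)/2166555435 ≈ 2.4512e+6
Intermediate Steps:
X(y) = 1/(1265 + y) - y
J = 14029791050261259/2335 (J = (-1873697 - 1425604)*((1 - 1*1070**2 - 1265*1070)/(1265 + 1070) - 1820066) = -3299301*((1 - 1*1144900 - 1353550)/2335 - 1820066) = -3299301*((1 - 1144900 - 1353550)/2335 - 1820066) = -3299301*((1/2335)*(-2498449) - 1820066) = -3299301*(-2498449/2335 - 1820066) = -3299301*(-4252352559/2335) = 14029791050261259/2335 ≈ 6.0085e+12)
sqrt(J + p/927861) = sqrt(14029791050261259/2335 - 1217360/927861) = sqrt(13017695953683619501399/2166555435) = 73*sqrt(5292467614867846519277161485)/2166555435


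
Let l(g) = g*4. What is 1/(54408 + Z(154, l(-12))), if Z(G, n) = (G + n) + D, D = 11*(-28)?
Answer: 1/54206 ≈ 1.8448e-5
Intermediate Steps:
D = -308
l(g) = 4*g
Z(G, n) = -308 + G + n (Z(G, n) = (G + n) - 308 = -308 + G + n)
1/(54408 + Z(154, l(-12))) = 1/(54408 + (-308 + 154 + 4*(-12))) = 1/(54408 + (-308 + 154 - 48)) = 1/(54408 - 202) = 1/54206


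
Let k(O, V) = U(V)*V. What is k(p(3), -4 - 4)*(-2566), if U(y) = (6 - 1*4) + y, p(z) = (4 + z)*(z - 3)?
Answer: -123168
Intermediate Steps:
p(z) = (-3 + z)*(4 + z) (p(z) = (4 + z)*(-3 + z) = (-3 + z)*(4 + z))
U(y) = 2 + y (U(y) = (6 - 4) + y = 2 + y)
k(O, V) = V*(2 + V) (k(O, V) = (2 + V)*V = V*(2 + V))
k(p(3), -4 - 4)*(-2566) = ((-4 - 4)*(2 + (-4 - 4)))*(-2566) = -8*(2 - 8)*(-2566) = -8*(-6)*(-2566) = 48*(-2566) = -123168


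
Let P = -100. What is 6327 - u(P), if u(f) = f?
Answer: 6427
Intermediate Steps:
6327 - u(P) = 6327 - 1*(-100) = 6327 + 100 = 6427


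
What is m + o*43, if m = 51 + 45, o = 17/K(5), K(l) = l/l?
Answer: 827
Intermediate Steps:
K(l) = 1
o = 17 (o = 17/1 = 17*1 = 17)
m = 96
m + o*43 = 96 + 17*43 = 96 + 731 = 827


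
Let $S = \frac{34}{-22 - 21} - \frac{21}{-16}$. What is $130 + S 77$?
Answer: $\frac{117083}{688} \approx 170.18$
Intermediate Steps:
$S = \frac{359}{688}$ ($S = \frac{34}{-43} - - \frac{21}{16} = 34 \left(- \frac{1}{43}\right) + \frac{21}{16} = - \frac{34}{43} + \frac{21}{16} = \frac{359}{688} \approx 0.5218$)
$130 + S 77 = 130 + \frac{359}{688} \cdot 77 = 130 + \frac{27643}{688} = \frac{117083}{688}$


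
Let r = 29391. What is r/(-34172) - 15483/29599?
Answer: -1399029285/1011457028 ≈ -1.3832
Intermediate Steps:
r/(-34172) - 15483/29599 = 29391/(-34172) - 15483/29599 = 29391*(-1/34172) - 15483*1/29599 = -29391/34172 - 15483/29599 = -1399029285/1011457028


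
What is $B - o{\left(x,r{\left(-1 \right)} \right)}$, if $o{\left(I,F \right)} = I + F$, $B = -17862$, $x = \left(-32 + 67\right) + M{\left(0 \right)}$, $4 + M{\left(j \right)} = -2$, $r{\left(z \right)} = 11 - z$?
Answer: $-17903$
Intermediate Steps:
$M{\left(j \right)} = -6$ ($M{\left(j \right)} = -4 - 2 = -6$)
$x = 29$ ($x = \left(-32 + 67\right) - 6 = 35 - 6 = 29$)
$o{\left(I,F \right)} = F + I$
$B - o{\left(x,r{\left(-1 \right)} \right)} = -17862 - \left(\left(11 - -1\right) + 29\right) = -17862 - \left(\left(11 + 1\right) + 29\right) = -17862 - \left(12 + 29\right) = -17862 - 41 = -17903$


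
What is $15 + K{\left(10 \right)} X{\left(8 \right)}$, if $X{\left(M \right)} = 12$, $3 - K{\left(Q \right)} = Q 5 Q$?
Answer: $-5949$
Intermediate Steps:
$K{\left(Q \right)} = 3 - 5 Q^{2}$ ($K{\left(Q \right)} = 3 - Q 5 Q = 3 - 5 Q Q = 3 - 5 Q^{2}$)
$15 + K{\left(10 \right)} X{\left(8 \right)} = 15 + \left(3 - 5 \cdot 10^{2}\right) 12 = 15 + \left(3 - 500\right) 12 = 15 - 5964 = -5949$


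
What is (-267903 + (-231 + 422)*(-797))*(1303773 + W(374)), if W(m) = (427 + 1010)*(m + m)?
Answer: -999341804370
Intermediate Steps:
W(m) = 2874*m (W(m) = 1437*(2*m) = 2874*m)
(-267903 + (-231 + 422)*(-797))*(1303773 + W(374)) = (-267903 + (-231 + 422)*(-797))*(1303773 + 2874*374) = (-267903 + 191*(-797))*(1303773 + 1074876) = (-267903 - 152227)*2378649 = -420130*2378649 = -999341804370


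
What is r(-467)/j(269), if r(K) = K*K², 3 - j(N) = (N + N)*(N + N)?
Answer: 101847563/289441 ≈ 351.88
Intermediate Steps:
j(N) = 3 - 4*N² (j(N) = 3 - (N + N)*(N + N) = 3 - 2*N*2*N = 3 - 4*N²)
r(K) = K³
r(-467)/j(269) = (-467)³/(3 - 4*269²) = -101847563/(3 - 4*72361) = -101847563/(3 - 289444) = -101847563/(-289441) = -101847563*(-1/289441) = 101847563/289441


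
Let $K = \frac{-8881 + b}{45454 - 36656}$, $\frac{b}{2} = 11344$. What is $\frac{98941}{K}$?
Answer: $\frac{870482918}{13807} \approx 63047.0$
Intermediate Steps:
$b = 22688$ ($b = 2 \cdot 11344 = 22688$)
$K = \frac{13807}{8798}$ ($K = \frac{-8881 + 22688}{45454 - 36656} = \frac{13807}{8798} \approx 1.5693$)
$\frac{98941}{K} = \frac{98941}{\frac{13807}{8798}} = 98941 \cdot \frac{8798}{13807} = \frac{870482918}{13807}$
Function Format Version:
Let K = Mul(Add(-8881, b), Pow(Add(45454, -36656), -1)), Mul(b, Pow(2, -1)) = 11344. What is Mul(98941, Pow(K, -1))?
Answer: Rational(870482918, 13807) ≈ 63047.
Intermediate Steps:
b = 22688 (b = Mul(2, 11344) = 22688)
K = Rational(13807, 8798) (K = Mul(Add(-8881, 22688), Pow(Add(45454, -36656), -1)) = Mul(13807, Pow(8798, -1)) = Mul(13807, Rational(1, 8798)) = Rational(13807, 8798) ≈ 1.5693)
Mul(98941, Pow(K, -1)) = Mul(98941, Pow(Rational(13807, 8798), -1)) = Mul(98941, Rational(8798, 13807)) = Rational(870482918, 13807)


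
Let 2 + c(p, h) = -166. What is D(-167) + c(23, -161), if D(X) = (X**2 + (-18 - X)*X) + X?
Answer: 2671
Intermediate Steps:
c(p, h) = -168 (c(p, h) = -2 - 166 = -168)
D(X) = X + X**2 + X*(-18 - X) (D(X) = (X**2 + X*(-18 - X)) + X = X + X**2 + X*(-18 - X))
D(-167) + c(23, -161) = -17*(-167) - 168 = 2839 - 168 = 2671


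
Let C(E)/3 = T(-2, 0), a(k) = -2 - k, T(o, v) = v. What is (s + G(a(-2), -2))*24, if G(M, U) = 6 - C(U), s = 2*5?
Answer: 384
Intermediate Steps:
C(E) = 0 (C(E) = 3*0 = 0)
s = 10
G(M, U) = 6 (G(M, U) = 6 - 1*0 = 6 + 0 = 6)
(s + G(a(-2), -2))*24 = (10 + 6)*24 = 16*24 = 384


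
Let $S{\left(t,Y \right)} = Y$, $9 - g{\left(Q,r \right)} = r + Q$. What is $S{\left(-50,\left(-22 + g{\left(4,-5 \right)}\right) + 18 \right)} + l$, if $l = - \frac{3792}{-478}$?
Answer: $\frac{3330}{239} \approx 13.933$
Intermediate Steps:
$g{\left(Q,r \right)} = 9 - Q - r$ ($g{\left(Q,r \right)} = 9 - \left(r + Q\right) = 9 - \left(Q + r\right) = 9 - Q - r$)
$l = \frac{1896}{239}$ ($l = \left(-3792\right) \left(- \frac{1}{478}\right) = \frac{1896}{239} \approx 7.9331$)
$S{\left(-50,\left(-22 + g{\left(4,-5 \right)}\right) + 18 \right)} + l = \left(\left(-22 - -10\right) + 18\right) + \frac{1896}{239} = \left(\left(-22 + \left(9 - 4 + 5\right)\right) + 18\right) + \frac{1896}{239} = \left(\left(-22 + 10\right) + 18\right) + \frac{1896}{239} = \left(-12 + 18\right) + \frac{1896}{239} = 6 + \frac{1896}{239} = \frac{3330}{239}$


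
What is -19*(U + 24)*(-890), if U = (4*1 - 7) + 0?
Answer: 355110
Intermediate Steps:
U = -3 (U = (4 - 7) + 0 = -3 + 0 = -3)
-19*(U + 24)*(-890) = -19*(-3 + 24)*(-890) = -19*21*(-890) = -399*(-890) = 355110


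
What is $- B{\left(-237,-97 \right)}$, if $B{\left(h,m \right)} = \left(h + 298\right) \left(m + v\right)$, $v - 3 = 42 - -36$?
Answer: $976$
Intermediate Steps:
$v = 81$ ($v = 3 + \left(42 - -36\right) = 3 + \left(42 + 36\right) = 3 + 78 = 81$)
$B{\left(h,m \right)} = \left(81 + m\right) \left(298 + h\right)$ ($B{\left(h,m \right)} = \left(h + 298\right) \left(m + 81\right) = \left(298 + h\right) \left(81 + m\right) = \left(81 + m\right) \left(298 + h\right)$)
$- B{\left(-237,-97 \right)} = - (24138 + 81 \left(-237\right) + 298 \left(-97\right) - -22989) = - (24138 - 19197 - 28906 + 22989) = \left(-1\right) \left(-976\right) = 976$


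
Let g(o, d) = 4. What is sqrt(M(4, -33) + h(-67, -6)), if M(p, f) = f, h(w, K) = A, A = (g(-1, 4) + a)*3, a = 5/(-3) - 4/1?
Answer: I*sqrt(38) ≈ 6.1644*I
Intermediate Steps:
a = -17/3 (a = 5*(-1/3) - 4*1 = -5/3 - 4 = -17/3 ≈ -5.6667)
A = -5 (A = (4 - 17/3)*3 = -5/3*3 = -5)
h(w, K) = -5
sqrt(M(4, -33) + h(-67, -6)) = sqrt(-33 - 5) = sqrt(-38) = I*sqrt(38)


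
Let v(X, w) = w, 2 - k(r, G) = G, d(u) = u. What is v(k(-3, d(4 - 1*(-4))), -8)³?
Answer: -512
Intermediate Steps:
k(r, G) = 2 - G
v(k(-3, d(4 - 1*(-4))), -8)³ = (-8)³ = -512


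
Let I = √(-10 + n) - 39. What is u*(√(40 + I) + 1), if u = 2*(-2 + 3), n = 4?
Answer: 2 + 2*√(1 + I*√6) ≈ 4.7003 + 1.8142*I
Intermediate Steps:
I = -39 + I*√6 (I = √(-10 + 4) - 39 = √(-6) - 39 = I*√6 - 39 = -39 + I*√6 ≈ -39.0 + 2.4495*I)
u = 2 (u = 2*1 = 2)
u*(√(40 + I) + 1) = 2*(√(40 + (-39 + I*√6)) + 1) = 2*(√(1 + I*√6) + 1) = 2*(1 + √(1 + I*√6)) = 2 + 2*√(1 + I*√6)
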